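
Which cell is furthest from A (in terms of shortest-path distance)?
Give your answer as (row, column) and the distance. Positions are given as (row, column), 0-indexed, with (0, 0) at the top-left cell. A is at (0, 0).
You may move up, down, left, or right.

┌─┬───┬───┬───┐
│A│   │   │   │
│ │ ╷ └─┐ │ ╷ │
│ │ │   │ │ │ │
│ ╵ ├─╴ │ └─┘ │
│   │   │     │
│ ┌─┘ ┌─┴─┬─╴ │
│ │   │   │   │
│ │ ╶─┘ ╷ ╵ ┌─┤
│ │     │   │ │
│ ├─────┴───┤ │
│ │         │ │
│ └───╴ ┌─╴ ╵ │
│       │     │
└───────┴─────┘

Computing BFS distances from A to all cells:
Furthest cell: (0, 3)
Distance: 27 steps

Path from A to the furthest cell:

┌─┬───┬───┬───┐
│A│↱ ↓│B ↰│   │
│ │ ╷ └─┐ │ ╷ │
│↓│↑│↳ ↓│↑│ │ │
│ ╵ ├─╴ │ └─┘ │
│↳ ↑│↓ ↲│↑ ← ↰│
│ ┌─┘ ┌─┴─┬─╴ │
│ │↓ ↲│↱ ↓│↱ ↑│
│ │ ╶─┘ ╷ ╵ ┌─┤
│ │↳ → ↑│↳ ↑│ │
│ ├─────┴───┤ │
│ │         │ │
│ └───╴ ┌─╴ ╵ │
│       │     │
└───────┴─────┘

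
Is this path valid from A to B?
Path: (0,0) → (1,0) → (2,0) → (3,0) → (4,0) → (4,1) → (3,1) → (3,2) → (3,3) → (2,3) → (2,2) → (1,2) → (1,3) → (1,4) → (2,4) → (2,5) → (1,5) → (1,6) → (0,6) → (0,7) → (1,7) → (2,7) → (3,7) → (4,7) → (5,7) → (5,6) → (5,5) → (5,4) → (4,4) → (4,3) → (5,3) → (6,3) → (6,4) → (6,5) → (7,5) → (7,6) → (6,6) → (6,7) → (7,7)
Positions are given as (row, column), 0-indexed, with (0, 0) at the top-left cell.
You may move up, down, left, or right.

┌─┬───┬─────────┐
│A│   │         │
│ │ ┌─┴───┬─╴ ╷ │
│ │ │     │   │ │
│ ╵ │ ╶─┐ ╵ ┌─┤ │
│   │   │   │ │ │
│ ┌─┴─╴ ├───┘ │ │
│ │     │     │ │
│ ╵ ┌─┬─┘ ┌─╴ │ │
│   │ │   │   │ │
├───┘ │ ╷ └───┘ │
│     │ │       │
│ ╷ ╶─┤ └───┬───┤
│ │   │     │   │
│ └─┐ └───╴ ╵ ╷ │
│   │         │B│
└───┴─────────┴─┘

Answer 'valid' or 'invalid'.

Checking path validity:
Result: All consecutive moves are passable.

valid

Correct solution:

┌─┬───┬─────────┐
│A│   │      ↱ ↓│
│ │ ┌─┴───┬─╴ ╷ │
│↓│ │↱ → ↓│↱ ↑│↓│
│ ╵ │ ╶─┐ ╵ ┌─┤ │
│↓  │↑ ↰│↳ ↑│ │↓│
│ ┌─┴─╴ ├───┘ │ │
│↓│↱ → ↑│     │↓│
│ ╵ ┌─┬─┘ ┌─╴ │ │
│↳ ↑│ │↓ ↰│   │↓│
├───┘ │ ╷ └───┘ │
│     │↓│↑ ← ← ↲│
│ ╷ ╶─┤ └───┬───┤
│ │   │↳ → ↓│↱ ↓│
│ └─┐ └───╴ ╵ ╷ │
│   │      ↳ ↑│B│
└───┴─────────┴─┘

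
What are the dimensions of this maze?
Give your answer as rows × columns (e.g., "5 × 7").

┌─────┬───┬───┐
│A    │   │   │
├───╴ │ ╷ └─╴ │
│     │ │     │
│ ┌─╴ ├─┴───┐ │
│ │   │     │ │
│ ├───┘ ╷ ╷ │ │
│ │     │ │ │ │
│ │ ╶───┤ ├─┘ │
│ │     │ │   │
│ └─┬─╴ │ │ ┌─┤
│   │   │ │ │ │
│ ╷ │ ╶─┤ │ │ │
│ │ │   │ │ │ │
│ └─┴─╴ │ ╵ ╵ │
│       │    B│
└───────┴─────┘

Counting the maze dimensions:
Rows (vertical): 8
Columns (horizontal): 7
Dimensions: 8 × 7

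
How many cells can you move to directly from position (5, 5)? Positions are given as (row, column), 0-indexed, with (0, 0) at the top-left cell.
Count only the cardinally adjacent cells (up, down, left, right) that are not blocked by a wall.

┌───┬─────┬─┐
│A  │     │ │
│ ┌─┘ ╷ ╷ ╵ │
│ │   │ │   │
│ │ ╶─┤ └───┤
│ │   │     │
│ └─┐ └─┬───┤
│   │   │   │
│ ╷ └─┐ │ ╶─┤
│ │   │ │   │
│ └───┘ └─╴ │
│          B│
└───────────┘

Checking passable neighbors of (5, 5):
Neighbors: (4, 5), (5, 4)
Count: 2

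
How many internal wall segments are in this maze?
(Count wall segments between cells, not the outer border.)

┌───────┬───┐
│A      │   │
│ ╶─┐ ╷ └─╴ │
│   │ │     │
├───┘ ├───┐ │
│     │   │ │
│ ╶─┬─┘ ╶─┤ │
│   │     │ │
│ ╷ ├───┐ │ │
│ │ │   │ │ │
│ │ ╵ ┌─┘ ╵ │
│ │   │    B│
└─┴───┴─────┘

Counting internal wall segments:
Total internal walls: 25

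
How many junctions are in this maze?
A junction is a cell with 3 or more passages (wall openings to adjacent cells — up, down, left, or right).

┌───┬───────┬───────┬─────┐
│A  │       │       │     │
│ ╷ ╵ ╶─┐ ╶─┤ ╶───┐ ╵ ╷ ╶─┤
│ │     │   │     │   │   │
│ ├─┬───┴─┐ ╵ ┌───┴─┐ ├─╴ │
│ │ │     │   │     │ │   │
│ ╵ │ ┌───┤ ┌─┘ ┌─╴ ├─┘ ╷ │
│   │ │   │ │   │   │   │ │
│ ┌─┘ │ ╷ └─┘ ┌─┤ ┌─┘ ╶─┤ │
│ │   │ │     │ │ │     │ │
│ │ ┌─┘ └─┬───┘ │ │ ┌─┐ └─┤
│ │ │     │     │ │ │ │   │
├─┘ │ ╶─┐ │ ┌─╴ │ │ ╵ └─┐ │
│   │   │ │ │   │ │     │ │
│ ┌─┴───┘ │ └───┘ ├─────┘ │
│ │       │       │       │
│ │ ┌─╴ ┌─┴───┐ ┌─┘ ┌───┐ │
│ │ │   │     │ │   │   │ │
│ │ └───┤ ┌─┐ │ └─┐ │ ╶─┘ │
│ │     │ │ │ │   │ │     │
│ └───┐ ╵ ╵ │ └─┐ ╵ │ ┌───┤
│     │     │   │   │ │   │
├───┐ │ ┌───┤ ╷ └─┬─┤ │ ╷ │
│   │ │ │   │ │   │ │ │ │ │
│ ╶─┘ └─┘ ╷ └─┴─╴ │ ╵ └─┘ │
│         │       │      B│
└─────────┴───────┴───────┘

Checking each cell for number of passages:

Junctions found (3+ passages):
  (0, 4): 3 passages
  (0, 11): 3 passages
  (1, 2): 3 passages
  (1, 6): 3 passages
  (1, 10): 3 passages
  (2, 5): 3 passages
  (2, 12): 3 passages
  (3, 0): 3 passages
  (4, 10): 3 passages
  (5, 3): 3 passages
  (5, 7): 3 passages
  (6, 10): 3 passages
  (7, 3): 3 passages
  (7, 7): 3 passages
  (7, 12): 3 passages
  (8, 9): 3 passages
  (9, 10): 3 passages
  (10, 3): 3 passages
  (10, 4): 3 passages
  (10, 6): 3 passages
  (12, 2): 3 passages
  (12, 10): 3 passages
Total junctions: 22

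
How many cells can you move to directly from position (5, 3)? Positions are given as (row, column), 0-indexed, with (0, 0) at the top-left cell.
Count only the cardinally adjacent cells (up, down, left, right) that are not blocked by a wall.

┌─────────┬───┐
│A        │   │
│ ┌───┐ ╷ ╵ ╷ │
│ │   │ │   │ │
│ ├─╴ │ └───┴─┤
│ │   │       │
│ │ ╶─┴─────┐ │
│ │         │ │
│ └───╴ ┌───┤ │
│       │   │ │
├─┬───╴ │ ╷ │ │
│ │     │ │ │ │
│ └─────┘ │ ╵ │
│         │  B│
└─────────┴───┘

Checking passable neighbors of (5, 3):
Neighbors: (4, 3), (5, 2)
Count: 2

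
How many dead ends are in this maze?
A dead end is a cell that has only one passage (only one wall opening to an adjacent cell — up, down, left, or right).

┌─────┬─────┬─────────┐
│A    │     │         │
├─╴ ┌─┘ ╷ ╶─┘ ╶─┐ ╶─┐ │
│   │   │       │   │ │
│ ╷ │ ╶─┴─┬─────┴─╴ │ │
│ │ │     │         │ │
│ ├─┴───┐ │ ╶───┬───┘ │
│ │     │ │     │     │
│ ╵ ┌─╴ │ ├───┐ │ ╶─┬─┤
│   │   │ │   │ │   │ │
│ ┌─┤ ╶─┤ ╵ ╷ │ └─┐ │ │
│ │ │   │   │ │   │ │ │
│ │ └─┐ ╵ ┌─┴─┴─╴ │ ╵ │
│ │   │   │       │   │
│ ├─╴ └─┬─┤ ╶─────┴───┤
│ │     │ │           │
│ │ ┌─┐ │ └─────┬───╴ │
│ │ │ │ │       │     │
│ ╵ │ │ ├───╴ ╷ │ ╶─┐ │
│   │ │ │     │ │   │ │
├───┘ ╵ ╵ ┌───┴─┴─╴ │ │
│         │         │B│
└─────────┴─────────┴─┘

Checking each cell for number of passages:

Dead ends found at positions:
  (0, 0)
  (0, 2)
  (0, 5)
  (1, 7)
  (2, 1)
  (4, 10)
  (5, 1)
  (5, 6)
  (7, 4)
  (8, 2)
  (9, 7)
  (10, 0)
  (10, 5)
  (10, 10)
Total dead ends: 14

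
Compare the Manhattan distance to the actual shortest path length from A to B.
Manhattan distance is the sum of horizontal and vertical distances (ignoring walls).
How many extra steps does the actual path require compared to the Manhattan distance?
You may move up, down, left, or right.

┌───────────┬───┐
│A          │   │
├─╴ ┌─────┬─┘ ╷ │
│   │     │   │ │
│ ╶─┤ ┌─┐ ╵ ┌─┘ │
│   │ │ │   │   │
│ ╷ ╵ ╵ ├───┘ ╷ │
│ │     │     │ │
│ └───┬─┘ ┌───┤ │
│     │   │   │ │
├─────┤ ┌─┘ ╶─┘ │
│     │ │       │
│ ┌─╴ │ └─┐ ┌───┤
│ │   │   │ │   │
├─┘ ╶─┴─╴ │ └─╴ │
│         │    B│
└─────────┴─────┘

Manhattan distance: |7 - 0| + |7 - 0| = 14
Actual path length: 28
Extra steps: 28 - 14 = 14

Solution:

┌───────────┬───┐
│A ↓        │↱ ↓│
├─╴ ┌─────┬─┘ ╷ │
│↓ ↲│↱ → ↓│↱ ↑│↓│
│ ╶─┤ ┌─┐ ╵ ┌─┘ │
│↳ ↓│↑│ │↳ ↑│  ↓│
│ ╷ ╵ ╵ ├───┘ ╷ │
│ │↳ ↑  │     │↓│
│ └───┬─┘ ┌───┤ │
│     │   │   │↓│
├─────┤ ┌─┘ ╶─┘ │
│     │ │  ↓ ← ↲│
│ ┌─╴ │ └─┐ ┌───┤
│ │   │   │↓│   │
├─┘ ╶─┴─╴ │ └─╴ │
│         │↳ → B│
└─────────┴─────┘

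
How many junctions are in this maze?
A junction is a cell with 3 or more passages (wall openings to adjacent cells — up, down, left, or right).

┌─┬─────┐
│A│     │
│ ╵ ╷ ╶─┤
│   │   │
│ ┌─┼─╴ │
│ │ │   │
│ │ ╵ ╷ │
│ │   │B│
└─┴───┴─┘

Checking each cell for number of passages:

Junctions found (3+ passages):
  (0, 2): 3 passages
  (1, 0): 3 passages
  (2, 3): 3 passages
Total junctions: 3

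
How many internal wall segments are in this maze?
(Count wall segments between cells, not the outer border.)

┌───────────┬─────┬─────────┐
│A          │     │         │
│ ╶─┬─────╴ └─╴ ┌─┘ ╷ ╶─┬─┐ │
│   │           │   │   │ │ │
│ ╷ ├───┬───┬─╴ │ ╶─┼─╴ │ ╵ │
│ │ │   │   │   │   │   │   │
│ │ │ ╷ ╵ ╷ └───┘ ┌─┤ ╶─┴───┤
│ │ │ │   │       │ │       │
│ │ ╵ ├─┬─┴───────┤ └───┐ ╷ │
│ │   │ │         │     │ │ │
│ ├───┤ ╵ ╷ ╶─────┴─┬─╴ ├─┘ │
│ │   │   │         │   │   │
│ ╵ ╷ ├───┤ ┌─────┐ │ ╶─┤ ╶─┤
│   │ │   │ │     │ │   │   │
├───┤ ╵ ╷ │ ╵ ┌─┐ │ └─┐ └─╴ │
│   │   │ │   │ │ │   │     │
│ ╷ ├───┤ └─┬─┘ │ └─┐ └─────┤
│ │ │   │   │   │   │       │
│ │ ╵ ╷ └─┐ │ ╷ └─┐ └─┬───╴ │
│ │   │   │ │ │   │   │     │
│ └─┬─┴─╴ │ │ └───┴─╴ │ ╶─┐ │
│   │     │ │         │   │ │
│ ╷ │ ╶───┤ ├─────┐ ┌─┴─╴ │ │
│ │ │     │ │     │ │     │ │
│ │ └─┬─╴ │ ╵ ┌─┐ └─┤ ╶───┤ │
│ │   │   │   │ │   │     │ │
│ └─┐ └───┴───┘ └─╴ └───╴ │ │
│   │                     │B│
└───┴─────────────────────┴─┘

Counting internal wall segments:
Total internal walls: 169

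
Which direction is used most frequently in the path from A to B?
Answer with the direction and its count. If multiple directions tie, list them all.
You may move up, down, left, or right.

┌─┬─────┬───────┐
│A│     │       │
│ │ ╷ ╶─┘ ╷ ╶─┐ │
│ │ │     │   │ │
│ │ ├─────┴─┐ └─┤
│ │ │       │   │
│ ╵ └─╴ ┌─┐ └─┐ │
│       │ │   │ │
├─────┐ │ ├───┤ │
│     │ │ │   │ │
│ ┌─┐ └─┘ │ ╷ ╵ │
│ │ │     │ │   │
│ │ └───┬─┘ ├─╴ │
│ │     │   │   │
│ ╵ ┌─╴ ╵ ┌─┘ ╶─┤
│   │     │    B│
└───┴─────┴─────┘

Directions: down, down, down, right, up, up, up, right, down, right, right, up, right, down, right, down, right, down, down, down, down, left, down, right
Counts: {'down': 11, 'right': 8, 'up': 4, 'left': 1}
Most common: down (11 times)

Solution:

┌─┬─────┬───────┐
│A│↱ ↓  │↱ ↓    │
│ │ ╷ ╶─┘ ╷ ╶─┐ │
│↓│↑│↳ → ↑│↳ ↓│ │
│ │ ├─────┴─┐ └─┤
│↓│↑│       │↳ ↓│
│ ╵ └─╴ ┌─┐ └─┐ │
│↳ ↑    │ │   │↓│
├─────┐ │ ├───┤ │
│     │ │ │   │↓│
│ ┌─┐ └─┘ │ ╷ ╵ │
│ │ │     │ │  ↓│
│ │ └───┬─┘ ├─╴ │
│ │     │   │↓ ↲│
│ ╵ ┌─╴ ╵ ┌─┘ ╶─┤
│   │     │  ↳ B│
└───┴─────┴─────┘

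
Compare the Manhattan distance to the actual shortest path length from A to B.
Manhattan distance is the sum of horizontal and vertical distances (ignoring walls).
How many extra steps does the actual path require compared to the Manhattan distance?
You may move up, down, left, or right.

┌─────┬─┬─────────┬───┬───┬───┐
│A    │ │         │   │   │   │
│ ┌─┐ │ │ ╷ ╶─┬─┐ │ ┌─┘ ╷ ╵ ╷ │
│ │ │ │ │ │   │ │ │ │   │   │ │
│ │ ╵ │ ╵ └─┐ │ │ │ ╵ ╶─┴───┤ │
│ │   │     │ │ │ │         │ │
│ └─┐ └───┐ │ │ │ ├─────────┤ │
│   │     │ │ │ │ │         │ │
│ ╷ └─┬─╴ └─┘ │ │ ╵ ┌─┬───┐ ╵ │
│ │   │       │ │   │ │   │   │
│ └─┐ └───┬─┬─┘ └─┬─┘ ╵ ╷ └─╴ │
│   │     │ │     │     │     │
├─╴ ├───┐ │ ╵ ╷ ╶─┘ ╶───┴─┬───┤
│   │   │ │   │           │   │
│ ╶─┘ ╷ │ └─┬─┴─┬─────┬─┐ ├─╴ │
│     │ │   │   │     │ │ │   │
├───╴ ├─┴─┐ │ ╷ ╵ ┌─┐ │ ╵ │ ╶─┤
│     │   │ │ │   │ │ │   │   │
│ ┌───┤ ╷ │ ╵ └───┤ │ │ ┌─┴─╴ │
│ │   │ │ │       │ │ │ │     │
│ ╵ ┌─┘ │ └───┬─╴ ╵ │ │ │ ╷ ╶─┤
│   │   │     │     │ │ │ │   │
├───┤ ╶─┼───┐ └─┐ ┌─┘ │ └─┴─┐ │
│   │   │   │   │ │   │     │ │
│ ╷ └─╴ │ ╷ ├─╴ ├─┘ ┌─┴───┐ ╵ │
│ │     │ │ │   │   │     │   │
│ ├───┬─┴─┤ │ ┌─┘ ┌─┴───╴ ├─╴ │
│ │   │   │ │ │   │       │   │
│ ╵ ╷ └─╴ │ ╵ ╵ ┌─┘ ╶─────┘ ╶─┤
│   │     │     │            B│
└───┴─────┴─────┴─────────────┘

Manhattan distance: |14 - 0| + |14 - 0| = 28
Actual path length: 56
Extra steps: 56 - 28 = 28

Solution:

┌─────┬─┬─────────┬───┬───┬───┐
│A → ↓│ │  ↱ → → ↓│   │   │   │
│ ┌─┐ │ │ ╷ ╶─┬─┐ │ ┌─┘ ╷ ╵ ╷ │
│ │ │↓│ │ │↑ ↰│ │↓│ │   │   │ │
│ │ ╵ │ ╵ └─┐ │ │ │ ╵ ╶─┴───┤ │
│ │  ↓│     │↑│ │↓│         │ │
│ └─┐ └───┐ │ │ │ ├─────────┤ │
│   │↳ → ↓│ │↑│ │↓│↱ → → → ↓│ │
│ ╷ └─┬─╴ └─┘ │ │ ╵ ┌─┬───┐ ╵ │
│ │   │  ↳ → ↑│ │↳ ↑│ │↓ ↰│↳ ↓│
│ └─┐ └───┬─┬─┘ └─┬─┘ ╵ ╷ └─╴ │
│   │     │ │     │↓ ← ↲│↑ ← ↲│
├─╴ ├───┐ │ ╵ ╷ ╶─┘ ╶───┴─┬───┤
│   │   │ │   │    ↳ → → ↓│   │
│ ╶─┘ ╷ │ └─┬─┴─┬─────┬─┐ ├─╴ │
│     │ │   │   │     │ │↓│   │
├───╴ ├─┴─┐ │ ╷ ╵ ┌─┐ │ ╵ │ ╶─┤
│     │   │ │ │   │ │ │↓ ↲│   │
│ ┌───┤ ╷ │ ╵ └───┤ │ │ ┌─┴─╴ │
│ │   │ │ │       │ │ │↓│     │
│ ╵ ┌─┘ │ └───┬─╴ ╵ │ │ │ ╷ ╶─┤
│   │   │     │     │ │↓│ │   │
├───┤ ╶─┼───┐ └─┐ ┌─┘ │ └─┴─┐ │
│   │   │   │   │ │   │↳ → ↓│ │
│ ╷ └─╴ │ ╷ ├─╴ ├─┘ ┌─┴───┐ ╵ │
│ │     │ │ │   │   │     │↳ ↓│
│ ├───┬─┴─┤ │ ┌─┘ ┌─┴───╴ ├─╴ │
│ │   │   │ │ │   │       │↓ ↲│
│ ╵ ╷ └─╴ │ ╵ ╵ ┌─┘ ╶─────┘ ╶─┤
│   │     │     │          ↳ B│
└───┴─────┴─────┴─────────────┘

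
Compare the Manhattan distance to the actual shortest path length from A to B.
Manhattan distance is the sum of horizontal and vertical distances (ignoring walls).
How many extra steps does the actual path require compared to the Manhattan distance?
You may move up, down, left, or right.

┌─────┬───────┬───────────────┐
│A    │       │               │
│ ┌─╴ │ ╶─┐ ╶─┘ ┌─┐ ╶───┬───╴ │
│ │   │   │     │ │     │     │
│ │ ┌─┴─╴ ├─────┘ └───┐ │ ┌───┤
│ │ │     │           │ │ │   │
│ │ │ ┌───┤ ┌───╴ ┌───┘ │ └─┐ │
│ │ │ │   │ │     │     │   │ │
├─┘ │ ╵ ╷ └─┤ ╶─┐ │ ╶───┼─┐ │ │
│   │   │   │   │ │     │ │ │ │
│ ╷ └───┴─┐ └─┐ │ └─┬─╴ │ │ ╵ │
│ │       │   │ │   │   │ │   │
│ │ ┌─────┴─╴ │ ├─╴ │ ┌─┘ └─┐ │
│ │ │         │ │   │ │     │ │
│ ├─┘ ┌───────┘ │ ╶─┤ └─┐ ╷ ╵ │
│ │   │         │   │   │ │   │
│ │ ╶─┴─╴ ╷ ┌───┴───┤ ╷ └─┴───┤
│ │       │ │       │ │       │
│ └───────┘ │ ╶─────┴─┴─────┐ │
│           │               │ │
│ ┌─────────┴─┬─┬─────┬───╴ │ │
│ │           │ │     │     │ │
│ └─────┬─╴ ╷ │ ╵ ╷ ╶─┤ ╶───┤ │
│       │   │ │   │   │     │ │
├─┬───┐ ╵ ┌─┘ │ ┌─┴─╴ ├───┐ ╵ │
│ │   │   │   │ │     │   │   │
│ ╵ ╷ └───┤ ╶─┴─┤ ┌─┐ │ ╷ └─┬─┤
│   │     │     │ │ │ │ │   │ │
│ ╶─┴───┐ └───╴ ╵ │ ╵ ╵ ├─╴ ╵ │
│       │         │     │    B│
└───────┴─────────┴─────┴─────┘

Manhattan distance: |14 - 0| + |14 - 0| = 28
Actual path length: 46
Extra steps: 46 - 28 = 18

Solution:

┌─────┬───────┬───────────────┐
│A → ↓│       │               │
│ ┌─╴ │ ╶─┐ ╶─┘ ┌─┐ ╶───┬───╴ │
│ │↓ ↲│   │     │ │     │     │
│ │ ┌─┴─╴ ├─────┘ └───┐ │ ┌───┤
│ │↓│     │           │ │ │   │
│ │ │ ┌───┤ ┌───╴ ┌───┘ │ └─┐ │
│ │↓│ │   │ │     │     │   │ │
├─┘ │ ╵ ╷ └─┤ ╶─┐ │ ╶───┼─┐ │ │
│↓ ↲│   │   │   │ │     │ │ │ │
│ ╷ └───┴─┐ └─┐ │ └─┬─╴ │ │ ╵ │
│↓│       │   │ │   │   │ │   │
│ │ ┌─────┴─╴ │ ├─╴ │ ┌─┘ └─┐ │
│↓│ │         │ │   │ │     │ │
│ ├─┘ ┌───────┘ │ ╶─┤ └─┐ ╷ ╵ │
│↓│   │         │   │   │ │   │
│ │ ╶─┴─╴ ╷ ┌───┴───┤ ╷ └─┴───┤
│↓│       │ │       │ │       │
│ └───────┘ │ ╶─────┴─┴─────┐ │
│↓          │               │ │
│ ┌─────────┴─┬─┬─────┬───╴ │ │
│↓│        ↱ ↓│ │     │     │ │
│ └─────┬─╴ ╷ │ ╵ ╷ ╶─┤ ╶───┤ │
│↳ → → ↓│↱ ↑│↓│   │   │     │ │
├─┬───┐ ╵ ┌─┘ │ ┌─┴─╴ ├───┐ ╵ │
│ │   │↳ ↑│↓ ↲│ │↱ → ↓│↱ ↓│   │
│ ╵ ╷ └───┤ ╶─┴─┤ ┌─┐ │ ╷ └─┬─┤
│   │     │↳ → ↓│↑│ │↓│↑│↳ ↓│ │
│ ╶─┴───┐ └───╴ ╵ │ ╵ ╵ ├─╴ ╵ │
│       │      ↳ ↑│  ↳ ↑│  ↳ B│
└───────┴─────────┴─────┴─────┘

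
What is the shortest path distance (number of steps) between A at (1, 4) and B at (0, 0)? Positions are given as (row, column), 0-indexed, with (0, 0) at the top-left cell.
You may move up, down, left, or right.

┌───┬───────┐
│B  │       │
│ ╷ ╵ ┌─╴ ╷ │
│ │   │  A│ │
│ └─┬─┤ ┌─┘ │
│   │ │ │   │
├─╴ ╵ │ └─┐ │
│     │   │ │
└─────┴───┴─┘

Finding path from (1, 4) to (0, 0):
Path: (1,4) → (0,4) → (0,3) → (0,2) → (1,2) → (1,1) → (0,1) → (0,0)
Distance: 7 steps

Solution:

┌───┬───────┐
│B ↰│↓ ← ↰  │
│ ╷ ╵ ┌─╴ ╷ │
│ │↑ ↲│  A│ │
│ └─┬─┤ ┌─┘ │
│   │ │ │   │
├─╴ ╵ │ └─┐ │
│     │   │ │
└─────┴───┴─┘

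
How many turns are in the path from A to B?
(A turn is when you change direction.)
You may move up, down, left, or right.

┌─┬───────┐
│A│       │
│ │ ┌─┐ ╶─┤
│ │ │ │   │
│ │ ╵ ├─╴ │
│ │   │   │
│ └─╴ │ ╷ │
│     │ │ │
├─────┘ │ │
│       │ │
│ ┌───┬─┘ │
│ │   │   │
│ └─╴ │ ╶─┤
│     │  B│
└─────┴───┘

Directions: down, down, down, right, right, up, left, up, up, right, right, down, right, down, down, down, down, left, down, right
Number of turns: 11

Solution:

┌─┬───────┐
│A│↱ → ↓  │
│ │ ┌─┐ ╶─┤
│↓│↑│ │↳ ↓│
│ │ ╵ ├─╴ │
│↓│↑ ↰│  ↓│
│ └─╴ │ ╷ │
│↳ → ↑│ │↓│
├─────┘ │ │
│       │↓│
│ ┌───┬─┘ │
│ │   │↓ ↲│
│ └─╴ │ ╶─┤
│     │↳ B│
└─────┴───┘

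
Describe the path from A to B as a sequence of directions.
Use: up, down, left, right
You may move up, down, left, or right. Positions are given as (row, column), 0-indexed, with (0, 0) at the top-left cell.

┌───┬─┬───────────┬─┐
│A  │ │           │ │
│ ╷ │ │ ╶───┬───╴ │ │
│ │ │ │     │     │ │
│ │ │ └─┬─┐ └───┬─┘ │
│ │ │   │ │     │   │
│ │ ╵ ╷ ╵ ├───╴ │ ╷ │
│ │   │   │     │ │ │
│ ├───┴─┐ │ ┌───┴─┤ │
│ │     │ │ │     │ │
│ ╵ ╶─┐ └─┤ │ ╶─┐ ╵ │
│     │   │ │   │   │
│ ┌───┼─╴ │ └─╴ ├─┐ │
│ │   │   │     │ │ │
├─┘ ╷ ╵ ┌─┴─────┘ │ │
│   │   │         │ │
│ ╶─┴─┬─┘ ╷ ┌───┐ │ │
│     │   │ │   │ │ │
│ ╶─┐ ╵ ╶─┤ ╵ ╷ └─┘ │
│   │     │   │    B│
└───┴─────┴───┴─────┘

Finding the path and converting it to directions:
Path through cells: (0,0) → (1,0) → (2,0) → (3,0) → (4,0) → (5,0) → (5,1) → (4,1) → (4,2) → (4,3) → (5,3) → (5,4) → (6,4) → (6,3) → (7,3) → (7,2) → (6,2) → (6,1) → (7,1) → (7,0) → (8,0) → (8,1) → (8,2) → (9,2) → (9,3) → (8,3) → (8,4) → (7,4) → (7,5) → (8,5) → (9,5) → (9,6) → (8,6) → (8,7) → (9,7) → (9,8) → (9,9)
Directions: down, down, down, down, down, right, up, right, right, down, right, down, left, down, left, up, left, down, left, down, right, right, down, right, up, right, up, right, down, down, right, up, right, down, right, right

Solution:

┌───┬─┬───────────┬─┐
│A  │ │           │ │
│ ╷ │ │ ╶───┬───╴ │ │
│↓│ │ │     │     │ │
│ │ │ └─┬─┐ └───┬─┘ │
│↓│ │   │ │     │   │
│ │ ╵ ╷ ╵ ├───╴ │ ╷ │
│↓│   │   │     │ │ │
│ ├───┴─┐ │ ┌───┴─┤ │
│↓│↱ → ↓│ │ │     │ │
│ ╵ ╶─┐ └─┤ │ ╶─┐ ╵ │
│↳ ↑  │↳ ↓│ │   │   │
│ ┌───┼─╴ │ └─╴ ├─┐ │
│ │↓ ↰│↓ ↲│     │ │ │
├─┘ ╷ ╵ ┌─┴─────┘ │ │
│↓ ↲│↑ ↲│↱ ↓      │ │
│ ╶─┴─┬─┘ ╷ ┌───┐ │ │
│↳ → ↓│↱ ↑│↓│↱ ↓│ │ │
│ ╶─┐ ╵ ╶─┤ ╵ ╷ └─┘ │
│   │↳ ↑  │↳ ↑│↳ → B│
└───┴─────┴───┴─────┘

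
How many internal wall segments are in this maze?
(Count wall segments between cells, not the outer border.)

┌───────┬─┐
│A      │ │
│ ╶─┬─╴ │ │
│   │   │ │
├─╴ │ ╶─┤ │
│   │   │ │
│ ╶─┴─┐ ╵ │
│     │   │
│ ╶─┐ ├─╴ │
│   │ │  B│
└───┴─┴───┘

Counting internal wall segments:
Total internal walls: 16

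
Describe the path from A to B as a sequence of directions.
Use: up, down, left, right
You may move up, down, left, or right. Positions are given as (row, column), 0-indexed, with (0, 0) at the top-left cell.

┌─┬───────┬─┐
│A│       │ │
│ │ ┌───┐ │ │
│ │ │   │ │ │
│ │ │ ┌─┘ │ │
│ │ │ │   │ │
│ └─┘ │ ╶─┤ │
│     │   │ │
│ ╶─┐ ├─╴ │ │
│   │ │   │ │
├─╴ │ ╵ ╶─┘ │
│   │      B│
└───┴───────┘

Finding the path and converting it to directions:
Path through cells: (0,0) → (1,0) → (2,0) → (3,0) → (3,1) → (3,2) → (4,2) → (5,2) → (5,3) → (5,4) → (5,5)
Directions: down, down, down, right, right, down, down, right, right, right

Solution:

┌─┬───────┬─┐
│A│       │ │
│ │ ┌───┐ │ │
│↓│ │   │ │ │
│ │ │ ┌─┘ │ │
│↓│ │ │   │ │
│ └─┘ │ ╶─┤ │
│↳ → ↓│   │ │
│ ╶─┐ ├─╴ │ │
│   │↓│   │ │
├─╴ │ ╵ ╶─┘ │
│   │↳ → → B│
└───┴───────┘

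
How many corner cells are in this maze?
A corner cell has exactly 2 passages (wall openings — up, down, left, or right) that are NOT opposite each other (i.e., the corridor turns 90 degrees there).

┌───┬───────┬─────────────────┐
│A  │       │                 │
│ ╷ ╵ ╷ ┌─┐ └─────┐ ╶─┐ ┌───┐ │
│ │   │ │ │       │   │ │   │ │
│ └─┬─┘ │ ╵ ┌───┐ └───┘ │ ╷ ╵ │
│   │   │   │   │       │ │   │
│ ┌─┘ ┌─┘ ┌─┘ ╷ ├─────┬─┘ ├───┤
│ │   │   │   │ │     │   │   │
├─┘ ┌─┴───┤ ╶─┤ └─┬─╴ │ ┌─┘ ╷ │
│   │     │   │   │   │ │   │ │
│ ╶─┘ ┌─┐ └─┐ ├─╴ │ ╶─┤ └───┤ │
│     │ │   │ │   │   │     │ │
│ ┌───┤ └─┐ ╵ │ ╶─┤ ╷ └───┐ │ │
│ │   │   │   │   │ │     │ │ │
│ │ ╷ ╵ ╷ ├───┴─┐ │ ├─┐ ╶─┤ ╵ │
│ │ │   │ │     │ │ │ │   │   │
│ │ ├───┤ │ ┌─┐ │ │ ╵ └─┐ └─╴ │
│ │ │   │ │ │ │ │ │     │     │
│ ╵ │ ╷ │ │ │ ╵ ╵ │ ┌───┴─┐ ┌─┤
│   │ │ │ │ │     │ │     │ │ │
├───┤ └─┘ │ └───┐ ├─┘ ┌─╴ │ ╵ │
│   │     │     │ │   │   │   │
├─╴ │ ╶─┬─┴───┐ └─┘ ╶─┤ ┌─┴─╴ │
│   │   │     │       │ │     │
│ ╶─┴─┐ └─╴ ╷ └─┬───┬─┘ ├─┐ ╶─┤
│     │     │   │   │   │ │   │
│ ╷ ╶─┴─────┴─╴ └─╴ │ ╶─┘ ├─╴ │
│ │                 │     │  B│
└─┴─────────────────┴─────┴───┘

Counting corner cells (2 non-opposite passages):
Total corners: 103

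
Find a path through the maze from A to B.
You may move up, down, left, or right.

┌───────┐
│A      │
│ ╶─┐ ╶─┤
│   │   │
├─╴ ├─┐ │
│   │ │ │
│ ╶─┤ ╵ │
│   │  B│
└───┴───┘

Finding the shortest path through the maze:
Path length: 6 steps
Directions: right → right → down → right → down → down

Solution:

┌───────┐
│A → ↓  │
│ ╶─┐ ╶─┤
│   │↳ ↓│
├─╴ ├─┐ │
│   │ │↓│
│ ╶─┤ ╵ │
│   │  B│
└───┴───┘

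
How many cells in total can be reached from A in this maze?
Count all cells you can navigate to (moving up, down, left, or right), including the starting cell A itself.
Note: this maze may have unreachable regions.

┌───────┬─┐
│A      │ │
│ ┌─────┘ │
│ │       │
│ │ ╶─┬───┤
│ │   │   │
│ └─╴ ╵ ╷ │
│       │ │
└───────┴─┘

Using BFS/flood-fill to find all reachable cells from A:
Maze size: 4 × 5 = 20 total cells
All cells are reachable — the maze is fully connected.
Reachable cells: 20

Reachable region (· marks reachable cells):

┌───────┬─┐
│A · · ·│·│
│ ┌─────┘ │
│·│· · · ·│
│ │ ╶─┬───┤
│·│· ·│· ·│
│ └─╴ ╵ ╷ │
│· · · ·│·│
└───────┴─┘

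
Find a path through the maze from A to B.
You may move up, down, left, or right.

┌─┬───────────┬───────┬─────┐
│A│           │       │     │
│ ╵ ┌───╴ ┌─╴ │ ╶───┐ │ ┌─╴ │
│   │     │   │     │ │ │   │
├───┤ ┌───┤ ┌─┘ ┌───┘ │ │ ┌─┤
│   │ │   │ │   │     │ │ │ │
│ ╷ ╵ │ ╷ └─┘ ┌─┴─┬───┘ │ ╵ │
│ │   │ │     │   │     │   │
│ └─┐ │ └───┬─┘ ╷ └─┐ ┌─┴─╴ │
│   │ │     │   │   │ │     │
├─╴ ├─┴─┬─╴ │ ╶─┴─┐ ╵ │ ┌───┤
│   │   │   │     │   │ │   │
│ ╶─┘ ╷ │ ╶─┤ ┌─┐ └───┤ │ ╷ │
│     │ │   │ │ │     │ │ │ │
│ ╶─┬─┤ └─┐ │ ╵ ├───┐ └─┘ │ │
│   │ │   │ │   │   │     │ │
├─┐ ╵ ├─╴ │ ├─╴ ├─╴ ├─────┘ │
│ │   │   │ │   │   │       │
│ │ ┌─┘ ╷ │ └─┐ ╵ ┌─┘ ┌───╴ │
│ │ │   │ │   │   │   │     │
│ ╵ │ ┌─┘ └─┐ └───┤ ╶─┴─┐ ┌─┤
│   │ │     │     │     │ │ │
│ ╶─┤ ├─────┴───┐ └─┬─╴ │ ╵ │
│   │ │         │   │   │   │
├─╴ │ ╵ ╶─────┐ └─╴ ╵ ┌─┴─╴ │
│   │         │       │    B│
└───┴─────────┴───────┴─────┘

Finding the shortest path through the maze:
Path length: 61 steps
Directions: down → right → up → right → right → right → down → left → left → down → down → left → up → left → down → down → right → down → left → down → right → right → up → right → down → down → right → down → left → down → left → down → down → down → right → up → right → right → right → right → down → right → right → right → up → right → up → left → left → up → right → up → right → right → right → down → left → down → down → right → down

Solution:

┌─┬───────────┬───────┬─────┐
│A│↱ → → ↓    │       │     │
│ ╵ ┌───╴ ┌─╴ │ ╶───┐ │ ┌─╴ │
│↳ ↑│↓ ← ↲│   │     │ │ │   │
├───┤ ┌───┤ ┌─┘ ┌───┘ │ │ ┌─┤
│↓ ↰│↓│   │ │   │     │ │ │ │
│ ╷ ╵ │ ╷ └─┘ ┌─┴─┬───┘ │ ╵ │
│↓│↑ ↲│ │     │   │     │   │
│ └─┐ │ └───┬─┘ ╷ └─┐ ┌─┴─╴ │
│↳ ↓│ │     │   │   │ │     │
├─╴ ├─┴─┬─╴ │ ╶─┴─┐ ╵ │ ┌───┤
│↓ ↲│↱ ↓│   │     │   │ │   │
│ ╶─┘ ╷ │ ╶─┤ ┌─┐ └───┤ │ ╷ │
│↳ → ↑│↓│   │ │ │     │ │ │ │
│ ╶─┬─┤ └─┐ │ ╵ ├───┐ └─┘ │ │
│   │ │↳ ↓│ │   │   │     │ │
├─┐ ╵ ├─╴ │ ├─╴ ├─╴ ├─────┘ │
│ │   │↓ ↲│ │   │   │↱ → → ↓│
│ │ ┌─┘ ╷ │ └─┐ ╵ ┌─┘ ┌───╴ │
│ │ │↓ ↲│ │   │   │↱ ↑│  ↓ ↲│
│ ╵ │ ┌─┘ └─┐ └───┤ ╶─┴─┐ ┌─┤
│   │↓│     │     │↑ ← ↰│↓│ │
│ ╶─┤ ├─────┴───┐ └─┬─╴ │ ╵ │
│   │↓│↱ → → → ↓│   │↱ ↑│↳ ↓│
├─╴ │ ╵ ╶─────┐ └─╴ ╵ ┌─┴─╴ │
│   │↳ ↑      │↳ → → ↑│    B│
└───┴─────────┴───────┴─────┘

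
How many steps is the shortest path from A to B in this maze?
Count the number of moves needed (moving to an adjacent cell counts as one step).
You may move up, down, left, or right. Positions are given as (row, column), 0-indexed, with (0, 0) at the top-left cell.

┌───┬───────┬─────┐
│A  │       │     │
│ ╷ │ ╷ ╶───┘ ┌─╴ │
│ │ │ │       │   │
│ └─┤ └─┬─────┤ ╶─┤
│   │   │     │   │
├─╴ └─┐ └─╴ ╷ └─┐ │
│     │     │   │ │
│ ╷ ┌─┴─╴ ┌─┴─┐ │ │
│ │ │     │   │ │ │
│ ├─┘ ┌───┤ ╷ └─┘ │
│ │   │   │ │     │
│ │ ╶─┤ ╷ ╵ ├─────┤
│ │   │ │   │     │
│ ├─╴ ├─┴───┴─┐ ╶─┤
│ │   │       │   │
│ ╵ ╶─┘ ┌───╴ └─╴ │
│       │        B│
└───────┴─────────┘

Using BFS to find shortest path:
Start: (0, 0), End: (8, 8)
Path found:
(0,0) → (1,0) → (2,0) → (2,1) → (3,1) → (3,0) → (4,0) → (5,0) → (6,0) → (7,0) → (8,0) → (8,1) → (8,2) → (8,3) → (7,3) → (7,4) → (7,5) → (7,6) → (8,6) → (8,7) → (8,8)
Number of steps: 20

Solution:

┌───┬───────┬─────┐
│A  │       │     │
│ ╷ │ ╷ ╶───┘ ┌─╴ │
│↓│ │ │       │   │
│ └─┤ └─┬─────┤ ╶─┤
│↳ ↓│   │     │   │
├─╴ └─┐ └─╴ ╷ └─┐ │
│↓ ↲  │     │   │ │
│ ╷ ┌─┴─╴ ┌─┴─┐ │ │
│↓│ │     │   │ │ │
│ ├─┘ ┌───┤ ╷ └─┘ │
│↓│   │   │ │     │
│ │ ╶─┤ ╷ ╵ ├─────┤
│↓│   │ │   │     │
│ ├─╴ ├─┴───┴─┐ ╶─┤
│↓│   │↱ → → ↓│   │
│ ╵ ╶─┘ ┌───╴ └─╴ │
│↳ → → ↑│    ↳ → B│
└───────┴─────────┘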